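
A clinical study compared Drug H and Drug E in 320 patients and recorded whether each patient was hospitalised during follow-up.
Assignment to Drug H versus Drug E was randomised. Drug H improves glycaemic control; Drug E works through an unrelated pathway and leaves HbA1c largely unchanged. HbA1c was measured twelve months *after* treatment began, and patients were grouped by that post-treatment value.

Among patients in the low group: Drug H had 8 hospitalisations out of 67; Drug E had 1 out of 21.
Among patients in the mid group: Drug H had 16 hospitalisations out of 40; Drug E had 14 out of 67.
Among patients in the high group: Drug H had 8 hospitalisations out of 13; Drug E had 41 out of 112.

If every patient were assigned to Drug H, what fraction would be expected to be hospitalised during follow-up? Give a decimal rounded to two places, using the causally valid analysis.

The stratified and pooled comparisons disagree (Drug E wins within each HbA1c; Drug H wins overall), so the answer turns on the causal role of HbA1c.
Because the drug influences HbA1c, HbA1c is a post-treatment mediator, not a confounder. Stratifying on it would bias the estimate; the causal effect is the crude pooled difference.
So P(outcome | do(Drug H)) is just the pooled rate for Drug H: 32/120 = 0.267.

0.27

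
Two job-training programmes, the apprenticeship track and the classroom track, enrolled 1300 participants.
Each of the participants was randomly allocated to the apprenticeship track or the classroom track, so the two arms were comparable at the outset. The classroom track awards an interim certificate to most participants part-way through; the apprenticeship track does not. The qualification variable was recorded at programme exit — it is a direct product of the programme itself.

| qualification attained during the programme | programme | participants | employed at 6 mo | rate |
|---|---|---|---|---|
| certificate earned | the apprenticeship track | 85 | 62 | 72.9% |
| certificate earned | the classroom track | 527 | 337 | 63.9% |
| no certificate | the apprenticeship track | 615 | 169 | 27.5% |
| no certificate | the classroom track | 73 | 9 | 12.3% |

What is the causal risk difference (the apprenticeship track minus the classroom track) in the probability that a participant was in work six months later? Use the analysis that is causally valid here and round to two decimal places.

the apprenticeship track is higher inside every qualification attained during the programme stratum but the classroom track is higher in aggregate. Whether to stratify depends on how qualification attained during the programme relates to the programme.
Stratifying would compare programmes among participants the programmes themselves sorted into qualification attained during the programme groups — a form of selection on an intermediate. The unconditioned pooled rates give the total causal effect.
The causal difference is the pooled difference: 0.330 − 0.577 = -0.247.

-0.25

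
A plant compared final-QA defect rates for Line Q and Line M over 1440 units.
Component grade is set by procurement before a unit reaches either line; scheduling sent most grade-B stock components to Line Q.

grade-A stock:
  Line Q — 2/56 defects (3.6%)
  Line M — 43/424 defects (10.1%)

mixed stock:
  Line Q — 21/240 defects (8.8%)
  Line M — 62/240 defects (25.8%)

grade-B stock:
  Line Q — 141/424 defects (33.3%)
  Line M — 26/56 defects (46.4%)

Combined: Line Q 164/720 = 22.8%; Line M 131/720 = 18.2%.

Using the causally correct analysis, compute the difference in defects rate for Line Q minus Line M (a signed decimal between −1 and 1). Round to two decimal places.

Within every component grade level Line Q has the lower rate, yet pooled Line M does — Simpson's reversal.
Here component grade is a common cause — it drives both which line a case falls under and the outcome. The crude comparison mixes populations; the stratum-specific rates are the causally relevant ones.
Adjusting over the population distribution of component grade: 0.333·(0.036−0.101) + 0.333·(0.087−0.258) + 0.333·(0.333−0.464) = -0.123.

-0.12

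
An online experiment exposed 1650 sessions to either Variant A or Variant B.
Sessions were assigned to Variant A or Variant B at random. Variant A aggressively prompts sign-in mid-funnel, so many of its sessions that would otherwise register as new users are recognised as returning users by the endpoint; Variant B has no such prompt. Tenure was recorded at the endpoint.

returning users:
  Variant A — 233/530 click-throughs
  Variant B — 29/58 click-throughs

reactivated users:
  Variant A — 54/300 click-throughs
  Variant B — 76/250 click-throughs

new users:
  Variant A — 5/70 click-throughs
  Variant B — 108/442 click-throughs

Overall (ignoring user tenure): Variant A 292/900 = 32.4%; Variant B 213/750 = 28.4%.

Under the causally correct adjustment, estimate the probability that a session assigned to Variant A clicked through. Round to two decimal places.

Within every user tenure level Variant B has the higher rate, yet pooled Variant A does — Simpson's reversal.
User tenure is downstream of the variant. One should not condition on a consequence of treatment, so the overall rates are the right comparison.
So P(outcome | do(Variant A)) is just the pooled rate for Variant A: 292/900 = 0.324.

0.32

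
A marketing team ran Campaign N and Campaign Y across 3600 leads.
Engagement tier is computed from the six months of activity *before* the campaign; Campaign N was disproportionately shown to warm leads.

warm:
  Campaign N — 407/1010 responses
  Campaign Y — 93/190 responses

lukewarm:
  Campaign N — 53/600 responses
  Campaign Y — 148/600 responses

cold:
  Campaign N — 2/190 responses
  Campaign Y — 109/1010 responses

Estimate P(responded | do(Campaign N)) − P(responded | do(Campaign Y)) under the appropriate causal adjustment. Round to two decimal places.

-0.11

The engagement tier-specific comparison favours Campaign Y throughout, but the pooled figures favour Campaign N. The question is whether to condition on engagement tier.
Nothing the campaign does changes engagement tier; the imbalance is an allocation artefact. With engagement tier also predicting the outcome, the pooled figure is confounded, and the within-stratum comparison is the causal one.
Adjusting over the population distribution of engagement tier: 0.333·(0.403−0.489) + 0.333·(0.088−0.247) + 0.333·(0.011−0.108) = -0.114.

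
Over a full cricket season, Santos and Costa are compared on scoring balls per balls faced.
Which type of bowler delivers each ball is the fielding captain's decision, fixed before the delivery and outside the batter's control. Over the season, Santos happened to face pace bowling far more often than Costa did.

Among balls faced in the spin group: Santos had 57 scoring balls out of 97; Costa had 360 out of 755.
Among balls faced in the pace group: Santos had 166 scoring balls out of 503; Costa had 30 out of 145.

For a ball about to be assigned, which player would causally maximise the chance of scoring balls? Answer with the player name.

Santos

Nothing the player does changes bowling type; the imbalance is an allocation artefact. With bowling type also predicting the outcome, the pooled figure is confounded, and the within-stratum comparison is the causal one.
Within each level — spin: 58.8% vs 47.7%; pace: 33.0% vs 20.7% — Santos is higher every time.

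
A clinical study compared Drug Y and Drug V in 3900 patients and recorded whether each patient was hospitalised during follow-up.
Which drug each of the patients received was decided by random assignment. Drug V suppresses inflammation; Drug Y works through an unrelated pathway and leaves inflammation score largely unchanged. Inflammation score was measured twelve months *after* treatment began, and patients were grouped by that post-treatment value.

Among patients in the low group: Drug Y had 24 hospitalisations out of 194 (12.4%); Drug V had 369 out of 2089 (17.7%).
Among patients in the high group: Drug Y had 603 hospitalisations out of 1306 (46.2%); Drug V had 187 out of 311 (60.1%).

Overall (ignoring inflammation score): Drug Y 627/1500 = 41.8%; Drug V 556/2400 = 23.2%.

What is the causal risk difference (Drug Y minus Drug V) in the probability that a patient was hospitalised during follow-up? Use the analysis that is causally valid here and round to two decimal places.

The distribution of inflammation score is itself part of what the drug does — it is an intermediate outcome. Holding it fixed would remove that part of the effect; the total effect is the pooled difference.
The causal difference is the pooled difference: 0.418 − 0.232 = +0.186.

+0.19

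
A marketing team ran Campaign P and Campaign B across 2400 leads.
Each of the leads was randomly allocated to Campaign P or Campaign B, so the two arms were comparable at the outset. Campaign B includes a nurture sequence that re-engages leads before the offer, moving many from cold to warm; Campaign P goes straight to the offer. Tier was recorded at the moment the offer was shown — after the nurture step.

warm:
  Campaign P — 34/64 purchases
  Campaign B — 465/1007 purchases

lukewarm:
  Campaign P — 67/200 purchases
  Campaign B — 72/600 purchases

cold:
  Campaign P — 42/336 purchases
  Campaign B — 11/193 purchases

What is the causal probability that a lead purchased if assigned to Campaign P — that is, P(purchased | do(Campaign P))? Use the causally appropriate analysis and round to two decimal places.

The engagement tier-specific comparison favours Campaign P throughout, but the pooled figures favour Campaign B. The question is whether to condition on engagement tier.
Stratifying would compare campaigns among leads the campaigns themselves sorted into engagement tier groups — a form of selection on an intermediate. The unconditioned pooled rates give the total causal effect.
So P(outcome | do(Campaign P)) is just the pooled rate for Campaign P: 143/600 = 0.238.

0.24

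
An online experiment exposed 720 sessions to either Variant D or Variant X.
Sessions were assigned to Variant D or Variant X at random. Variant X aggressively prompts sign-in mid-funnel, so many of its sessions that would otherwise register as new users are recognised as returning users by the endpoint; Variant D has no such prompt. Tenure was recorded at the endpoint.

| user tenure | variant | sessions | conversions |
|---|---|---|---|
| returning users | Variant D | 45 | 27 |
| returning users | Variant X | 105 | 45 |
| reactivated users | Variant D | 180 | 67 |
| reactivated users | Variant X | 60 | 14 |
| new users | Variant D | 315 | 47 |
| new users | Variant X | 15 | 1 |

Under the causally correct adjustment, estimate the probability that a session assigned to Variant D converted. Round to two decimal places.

0.26

User tenure lies on the pathway variant → user tenure → outcome, so adjusting for it blocks the indirect effect. For the total causal effect of variant, use the unadjusted pooled rates.
So P(outcome | do(Variant D)) is just the pooled rate for Variant D: 141/540 = 0.261.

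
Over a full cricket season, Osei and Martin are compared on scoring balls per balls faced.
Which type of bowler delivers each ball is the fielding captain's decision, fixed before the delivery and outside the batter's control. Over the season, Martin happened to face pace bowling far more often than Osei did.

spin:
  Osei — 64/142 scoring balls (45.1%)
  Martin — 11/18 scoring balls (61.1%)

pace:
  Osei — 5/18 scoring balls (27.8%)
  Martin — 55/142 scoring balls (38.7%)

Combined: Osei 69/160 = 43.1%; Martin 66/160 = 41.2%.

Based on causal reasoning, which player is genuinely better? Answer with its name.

The bowling type-specific comparison favours Martin throughout, but the pooled figures favour Osei. The question is whether to condition on bowling type.
Since bowling type is a pre-existing factor (not a product of the player) and it affects the outcome on its own, it is a confounder. The stratified rates, not the pooled rate, identify the causal effect.
Within each level — spin: 45.1% vs 61.1%; pace: 27.8% vs 38.7% — Martin is higher every time.

Martin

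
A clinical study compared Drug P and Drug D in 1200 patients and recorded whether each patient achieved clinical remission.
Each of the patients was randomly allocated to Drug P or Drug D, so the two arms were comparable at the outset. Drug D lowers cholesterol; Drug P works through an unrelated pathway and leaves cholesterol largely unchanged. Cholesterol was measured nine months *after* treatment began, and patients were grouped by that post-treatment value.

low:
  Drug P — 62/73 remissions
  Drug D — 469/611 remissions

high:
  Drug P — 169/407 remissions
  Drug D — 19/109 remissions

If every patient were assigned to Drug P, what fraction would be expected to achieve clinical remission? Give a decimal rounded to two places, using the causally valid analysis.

Cholesterol is recorded after the drug and is itself shifted by it — it sits on the causal path from drug to outcome. Conditioning on a mediator would strip out part of the effect we want; the pooled comparison gives the total causal effect.
So P(outcome | do(Drug P)) is just the pooled rate for Drug P: 231/480 = 0.481.

0.48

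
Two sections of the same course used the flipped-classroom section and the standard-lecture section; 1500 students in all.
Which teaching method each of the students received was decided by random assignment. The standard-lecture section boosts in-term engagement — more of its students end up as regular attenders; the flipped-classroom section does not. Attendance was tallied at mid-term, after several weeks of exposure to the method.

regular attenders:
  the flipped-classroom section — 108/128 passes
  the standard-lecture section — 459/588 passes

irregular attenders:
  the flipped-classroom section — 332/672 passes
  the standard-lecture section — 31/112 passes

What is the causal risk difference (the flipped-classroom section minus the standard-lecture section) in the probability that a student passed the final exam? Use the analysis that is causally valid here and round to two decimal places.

-0.15

the flipped-classroom section is higher inside every mid-term attendance stratum but the standard-lecture section is higher in aggregate. Whether to stratify depends on how mid-term attendance relates to the teaching method.
The distribution of mid-term attendance is itself part of what the teaching method does — it is an intermediate outcome. Holding it fixed would remove that part of the effect; the total effect is the pooled difference.
The causal difference is the pooled difference: 0.550 − 0.700 = -0.150.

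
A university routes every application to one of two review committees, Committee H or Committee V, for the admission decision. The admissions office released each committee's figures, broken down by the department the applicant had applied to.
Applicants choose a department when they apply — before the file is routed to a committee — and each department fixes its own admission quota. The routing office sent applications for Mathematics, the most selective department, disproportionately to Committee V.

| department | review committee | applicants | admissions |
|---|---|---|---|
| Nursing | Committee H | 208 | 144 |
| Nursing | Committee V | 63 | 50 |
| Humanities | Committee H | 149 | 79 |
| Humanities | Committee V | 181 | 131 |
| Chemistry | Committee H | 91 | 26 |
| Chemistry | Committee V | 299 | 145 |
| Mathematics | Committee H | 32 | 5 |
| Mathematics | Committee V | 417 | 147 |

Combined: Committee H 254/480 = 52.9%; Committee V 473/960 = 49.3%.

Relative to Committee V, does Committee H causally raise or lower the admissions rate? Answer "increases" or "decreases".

The department-specific comparison favours Committee V throughout, but the pooled figures favour Committee H. The question is whether to condition on department.
Nothing the review committee does changes department; the imbalance is an allocation artefact. With department also predicting the outcome, the pooled figure is confounded, and the within-stratum comparison is the causal one.
Within each level — Nursing: 69.2% vs 79.4%; Humanities: 53.0% vs 72.4%; Chemistry: 28.6% vs 48.5%; Mathematics: 15.6% vs 35.3% — Committee V is higher every time.

decreases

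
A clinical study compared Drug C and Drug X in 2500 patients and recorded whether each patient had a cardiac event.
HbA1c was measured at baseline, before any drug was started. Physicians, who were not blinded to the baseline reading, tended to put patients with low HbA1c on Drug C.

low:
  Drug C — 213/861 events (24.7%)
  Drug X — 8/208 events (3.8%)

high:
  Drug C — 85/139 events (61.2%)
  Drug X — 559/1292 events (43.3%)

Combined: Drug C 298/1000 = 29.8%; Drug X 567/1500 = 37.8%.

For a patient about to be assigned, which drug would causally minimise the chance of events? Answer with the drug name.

The HbA1c-specific comparison favours Drug X throughout, but the pooled figures favour Drug C. The question is whether to condition on HbA1c.
HbA1c differs across drugs for reasons unrelated to any effect of the drug itself, and it separately predicts the outcome — a classic confounder. We must compare within HbA1c levels.
Within each level — low: 24.7% vs 3.8%; high: 61.2% vs 43.3% — Drug X is lower every time.

Drug X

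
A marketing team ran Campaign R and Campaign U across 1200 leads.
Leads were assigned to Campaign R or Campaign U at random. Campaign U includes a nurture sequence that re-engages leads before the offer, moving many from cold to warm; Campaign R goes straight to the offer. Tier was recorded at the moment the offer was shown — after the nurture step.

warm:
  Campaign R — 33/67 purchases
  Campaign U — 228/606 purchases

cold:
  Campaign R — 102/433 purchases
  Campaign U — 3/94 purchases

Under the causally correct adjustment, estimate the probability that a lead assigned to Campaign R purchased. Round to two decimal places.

0.27

Engagement tier lies on the pathway campaign → engagement tier → outcome, so adjusting for it blocks the indirect effect. For the total causal effect of campaign, use the unadjusted pooled rates.
So P(outcome | do(Campaign R)) is just the pooled rate for Campaign R: 135/500 = 0.270.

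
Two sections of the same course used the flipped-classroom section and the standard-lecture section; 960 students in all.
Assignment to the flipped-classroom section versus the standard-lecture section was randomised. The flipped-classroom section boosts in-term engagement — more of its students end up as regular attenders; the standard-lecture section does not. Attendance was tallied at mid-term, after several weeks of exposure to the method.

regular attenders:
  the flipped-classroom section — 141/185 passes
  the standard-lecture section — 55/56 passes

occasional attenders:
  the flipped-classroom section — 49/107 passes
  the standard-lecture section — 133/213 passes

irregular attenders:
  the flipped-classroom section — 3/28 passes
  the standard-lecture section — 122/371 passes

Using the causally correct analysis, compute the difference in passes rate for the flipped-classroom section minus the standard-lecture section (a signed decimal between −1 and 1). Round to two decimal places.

+0.12

Within every mid-term attendance level the standard-lecture section has the higher rate, yet pooled the flipped-classroom section does — Simpson's reversal.
The distribution of mid-term attendance is itself part of what the teaching method does — it is an intermediate outcome. Holding it fixed would remove that part of the effect; the total effect is the pooled difference.
The causal difference is the pooled difference: 0.603 − 0.484 = +0.119.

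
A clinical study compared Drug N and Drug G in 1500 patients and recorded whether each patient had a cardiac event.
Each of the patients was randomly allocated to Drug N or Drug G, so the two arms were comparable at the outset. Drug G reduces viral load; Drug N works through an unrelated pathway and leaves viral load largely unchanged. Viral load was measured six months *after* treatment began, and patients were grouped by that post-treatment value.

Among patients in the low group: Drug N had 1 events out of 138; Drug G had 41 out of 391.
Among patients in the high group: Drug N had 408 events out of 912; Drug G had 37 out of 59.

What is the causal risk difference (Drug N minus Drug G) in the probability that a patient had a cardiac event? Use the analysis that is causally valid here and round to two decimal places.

+0.22

Viral load here is a post-treatment variable shaped by the drug; conditioning on it would introduce bias rather than remove it. The overall comparison is the causal one.
The causal difference is the pooled difference: 0.390 − 0.173 = +0.216.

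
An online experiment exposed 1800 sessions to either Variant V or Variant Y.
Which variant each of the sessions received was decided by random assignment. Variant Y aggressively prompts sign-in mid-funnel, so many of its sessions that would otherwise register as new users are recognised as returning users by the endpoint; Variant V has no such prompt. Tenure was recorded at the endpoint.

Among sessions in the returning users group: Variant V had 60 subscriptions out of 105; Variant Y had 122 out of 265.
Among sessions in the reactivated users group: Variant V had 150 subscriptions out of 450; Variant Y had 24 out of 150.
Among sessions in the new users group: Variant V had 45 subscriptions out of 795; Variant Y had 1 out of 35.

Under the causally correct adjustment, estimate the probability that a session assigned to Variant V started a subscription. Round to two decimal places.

0.19

User tenure lies on the pathway variant → user tenure → outcome, so adjusting for it blocks the indirect effect. For the total causal effect of variant, use the unadjusted pooled rates.
So P(outcome | do(Variant V)) is just the pooled rate for Variant V: 255/1350 = 0.189.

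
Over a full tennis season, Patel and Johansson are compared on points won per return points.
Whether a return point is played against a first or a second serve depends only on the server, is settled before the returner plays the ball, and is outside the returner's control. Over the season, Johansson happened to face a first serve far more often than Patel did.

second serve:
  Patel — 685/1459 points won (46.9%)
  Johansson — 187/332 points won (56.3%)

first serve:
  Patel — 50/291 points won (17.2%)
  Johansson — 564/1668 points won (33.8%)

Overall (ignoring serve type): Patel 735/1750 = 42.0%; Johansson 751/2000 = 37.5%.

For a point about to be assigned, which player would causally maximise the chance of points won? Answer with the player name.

The serve type-specific comparison favours Johansson throughout, but the pooled figures favour Patel. The question is whether to condition on serve type.
Serve type is set before the player has any effect — it is not caused by the player — and it independently drives the outcome. That makes it a confounder, so the causal comparison is within serve type levels.
Within each level — second serve: 46.9% vs 56.3%; first serve: 17.2% vs 33.8% — Johansson is higher every time.

Johansson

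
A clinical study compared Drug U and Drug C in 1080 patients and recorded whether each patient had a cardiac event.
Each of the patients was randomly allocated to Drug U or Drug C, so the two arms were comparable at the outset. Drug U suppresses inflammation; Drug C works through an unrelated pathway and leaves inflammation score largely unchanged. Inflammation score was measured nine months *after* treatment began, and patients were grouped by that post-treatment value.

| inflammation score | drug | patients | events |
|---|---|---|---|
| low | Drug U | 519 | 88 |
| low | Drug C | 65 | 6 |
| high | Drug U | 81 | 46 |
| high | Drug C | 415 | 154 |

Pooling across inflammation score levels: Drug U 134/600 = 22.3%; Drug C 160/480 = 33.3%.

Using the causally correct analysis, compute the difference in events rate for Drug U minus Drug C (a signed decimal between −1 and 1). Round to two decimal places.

Drug C is lower inside every inflammation score stratum but Drug U is lower in aggregate. Whether to stratify depends on how inflammation score relates to the drug.
Inflammation score here is a post-treatment variable shaped by the drug; conditioning on it would introduce bias rather than remove it. The overall comparison is the causal one.
The causal difference is the pooled difference: 0.223 − 0.333 = -0.110.

-0.11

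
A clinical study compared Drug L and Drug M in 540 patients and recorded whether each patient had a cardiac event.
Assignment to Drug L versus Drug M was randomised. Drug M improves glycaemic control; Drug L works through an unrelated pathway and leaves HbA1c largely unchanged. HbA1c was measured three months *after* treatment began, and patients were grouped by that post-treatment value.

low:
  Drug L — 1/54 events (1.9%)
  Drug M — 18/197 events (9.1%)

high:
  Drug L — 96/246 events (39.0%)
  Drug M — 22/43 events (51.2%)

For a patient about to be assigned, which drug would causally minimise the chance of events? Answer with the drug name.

Drug M

The HbA1c-specific comparison favours Drug L throughout, but the pooled figures favour Drug M. The question is whether to condition on HbA1c.
HbA1c lies on the pathway drug → HbA1c → outcome, so adjusting for it blocks the indirect effect. For the total causal effect of drug, use the unadjusted pooled rates.
Pooled: Drug L 32.3% vs Drug M 16.7%; Drug M is lower overall.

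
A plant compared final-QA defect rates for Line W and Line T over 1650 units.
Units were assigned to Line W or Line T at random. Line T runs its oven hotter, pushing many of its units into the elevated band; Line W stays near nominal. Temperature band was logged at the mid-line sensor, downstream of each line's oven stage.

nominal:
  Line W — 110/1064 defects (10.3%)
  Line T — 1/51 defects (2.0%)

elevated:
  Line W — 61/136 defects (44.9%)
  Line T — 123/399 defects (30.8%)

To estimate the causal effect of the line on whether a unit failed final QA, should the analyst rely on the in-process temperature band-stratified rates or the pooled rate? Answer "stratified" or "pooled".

pooled

The in-process temperature band-specific comparison favours Line T throughout, but the pooled figures favour Line W. The question is whether to condition on in-process temperature band.
The distribution of in-process temperature band is itself part of what the line does — it is an intermediate outcome. Holding it fixed would remove that part of the effect; the total effect is the pooled difference.
Pooled: Line W 14.2% vs Line T 27.6%; Line W is lower overall.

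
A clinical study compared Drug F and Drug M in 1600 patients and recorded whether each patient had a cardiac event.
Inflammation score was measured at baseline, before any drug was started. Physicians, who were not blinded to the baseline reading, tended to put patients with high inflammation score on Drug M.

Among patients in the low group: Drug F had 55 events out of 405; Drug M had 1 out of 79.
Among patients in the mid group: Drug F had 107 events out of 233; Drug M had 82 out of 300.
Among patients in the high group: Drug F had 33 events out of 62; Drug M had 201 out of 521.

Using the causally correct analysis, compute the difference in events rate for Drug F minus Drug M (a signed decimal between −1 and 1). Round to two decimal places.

+0.15

Drug M is lower inside every inflammation score stratum but Drug F is lower in aggregate. Whether to stratify depends on how inflammation score relates to the drug.
Inflammation score is set before the drug has any effect — it is not caused by the drug — and it independently drives the outcome. That makes it a confounder, so the causal comparison is within inflammation score levels.
Adjusting over the population distribution of inflammation score: 0.302·(0.136−0.013) + 0.333·(0.459−0.273) + 0.364·(0.532−0.386) = +0.153.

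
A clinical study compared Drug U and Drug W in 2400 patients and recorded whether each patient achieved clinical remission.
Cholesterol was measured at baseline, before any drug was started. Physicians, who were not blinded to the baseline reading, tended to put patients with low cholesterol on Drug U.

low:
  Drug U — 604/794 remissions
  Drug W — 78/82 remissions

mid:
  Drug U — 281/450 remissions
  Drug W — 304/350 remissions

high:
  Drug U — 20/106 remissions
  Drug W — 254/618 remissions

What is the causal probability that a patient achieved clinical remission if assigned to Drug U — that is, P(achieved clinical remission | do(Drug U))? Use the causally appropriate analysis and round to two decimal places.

Here cholesterol is a common cause — it drives both which drug a case falls under and the outcome. The crude comparison mixes populations; the stratum-specific rates are the causally relevant ones.
Standardising Drug U to the population cholesterol mix: 0.365·604/794 + 0.333·281/450 + 0.302·20/106 = 0.543.

0.54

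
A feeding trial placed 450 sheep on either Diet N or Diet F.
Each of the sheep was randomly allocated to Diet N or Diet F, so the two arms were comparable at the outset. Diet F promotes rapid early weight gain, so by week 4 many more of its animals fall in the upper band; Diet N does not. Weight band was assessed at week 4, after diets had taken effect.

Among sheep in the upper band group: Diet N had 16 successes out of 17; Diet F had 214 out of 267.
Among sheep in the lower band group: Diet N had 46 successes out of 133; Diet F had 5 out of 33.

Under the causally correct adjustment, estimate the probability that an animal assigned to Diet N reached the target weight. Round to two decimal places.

Because the diet influences week-4 weight band, week-4 weight band is a post-treatment mediator, not a confounder. Stratifying on it would bias the estimate; the causal effect is the crude pooled difference.
So P(outcome | do(Diet N)) is just the pooled rate for Diet N: 62/150 = 0.413.

0.41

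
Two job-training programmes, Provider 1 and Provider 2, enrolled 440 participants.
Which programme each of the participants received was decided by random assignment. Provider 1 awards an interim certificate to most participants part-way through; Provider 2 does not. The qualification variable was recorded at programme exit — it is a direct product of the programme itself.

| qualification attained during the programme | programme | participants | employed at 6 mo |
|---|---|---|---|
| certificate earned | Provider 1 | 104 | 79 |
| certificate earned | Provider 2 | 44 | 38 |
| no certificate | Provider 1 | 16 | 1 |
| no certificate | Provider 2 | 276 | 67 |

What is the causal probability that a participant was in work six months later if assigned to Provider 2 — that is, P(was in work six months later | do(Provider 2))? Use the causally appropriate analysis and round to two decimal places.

0.33

Within every qualification attained during the programme level Provider 2 has the higher rate, yet pooled Provider 1 does — Simpson's reversal.
Qualification attained during the programme lies on the pathway programme → qualification attained during the programme → outcome, so adjusting for it blocks the indirect effect. For the total causal effect of programme, use the unadjusted pooled rates.
So P(outcome | do(Provider 2)) is just the pooled rate for Provider 2: 105/320 = 0.328.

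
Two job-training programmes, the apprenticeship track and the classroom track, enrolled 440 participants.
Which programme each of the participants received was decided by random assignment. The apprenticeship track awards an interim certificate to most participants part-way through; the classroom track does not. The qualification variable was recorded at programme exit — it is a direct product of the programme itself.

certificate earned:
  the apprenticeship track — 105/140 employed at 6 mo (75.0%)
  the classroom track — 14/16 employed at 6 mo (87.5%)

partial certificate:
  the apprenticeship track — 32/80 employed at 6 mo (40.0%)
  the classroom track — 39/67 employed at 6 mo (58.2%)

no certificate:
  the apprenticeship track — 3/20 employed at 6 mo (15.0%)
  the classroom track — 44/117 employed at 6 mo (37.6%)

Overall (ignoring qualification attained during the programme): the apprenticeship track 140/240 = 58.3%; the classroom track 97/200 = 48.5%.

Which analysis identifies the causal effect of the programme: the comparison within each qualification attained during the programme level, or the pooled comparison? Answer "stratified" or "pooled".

pooled

Qualification attained during the programme is recorded after the programme and is itself shifted by it — it sits on the causal path from programme to outcome. Conditioning on a mediator would strip out part of the effect we want; the pooled comparison gives the total causal effect.
Pooled: the apprenticeship track 58.3% vs the classroom track 48.5%; the apprenticeship track is higher overall.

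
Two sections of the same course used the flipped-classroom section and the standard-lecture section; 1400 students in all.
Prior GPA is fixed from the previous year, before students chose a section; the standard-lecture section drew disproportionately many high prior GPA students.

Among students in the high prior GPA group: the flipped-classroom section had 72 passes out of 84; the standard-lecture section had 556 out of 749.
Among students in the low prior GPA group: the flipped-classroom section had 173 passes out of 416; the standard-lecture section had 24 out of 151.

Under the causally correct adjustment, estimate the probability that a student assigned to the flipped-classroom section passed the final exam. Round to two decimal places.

The imbalance in prior GPA band arose from how students were allocated, not from anything the teaching method did; and prior GPA band independently affects the outcome. The pooled gap is confounded — condition on prior GPA band.
Standardising the flipped-classroom section to the population prior GPA band mix: 0.595·72/84 + 0.405·173/416 = 0.678.

0.68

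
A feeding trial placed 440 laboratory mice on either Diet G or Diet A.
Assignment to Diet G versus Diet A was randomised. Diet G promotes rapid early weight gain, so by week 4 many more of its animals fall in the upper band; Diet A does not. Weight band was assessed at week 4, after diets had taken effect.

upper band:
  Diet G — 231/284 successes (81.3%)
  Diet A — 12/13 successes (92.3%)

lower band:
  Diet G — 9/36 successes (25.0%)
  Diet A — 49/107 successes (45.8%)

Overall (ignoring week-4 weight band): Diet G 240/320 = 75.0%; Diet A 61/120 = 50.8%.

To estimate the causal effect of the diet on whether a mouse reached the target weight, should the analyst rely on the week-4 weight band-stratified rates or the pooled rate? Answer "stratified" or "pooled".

pooled

Week-4 weight band is recorded after the diet and is itself shifted by it — it sits on the causal path from diet to outcome. Conditioning on a mediator would strip out part of the effect we want; the pooled comparison gives the total causal effect.
Pooled: Diet G 75.0% vs Diet A 50.8%; Diet G is higher overall.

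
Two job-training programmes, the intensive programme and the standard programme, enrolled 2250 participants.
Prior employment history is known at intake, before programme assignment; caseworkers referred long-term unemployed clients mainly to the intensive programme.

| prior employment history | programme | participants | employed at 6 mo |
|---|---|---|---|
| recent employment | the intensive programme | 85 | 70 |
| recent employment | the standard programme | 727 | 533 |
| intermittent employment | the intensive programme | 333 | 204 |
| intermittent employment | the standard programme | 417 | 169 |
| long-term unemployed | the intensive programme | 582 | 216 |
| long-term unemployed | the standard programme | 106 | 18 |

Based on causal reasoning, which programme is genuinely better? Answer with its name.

The stratified and pooled comparisons disagree (the intensive programme wins within each prior employment history; the standard programme wins overall), so the answer turns on the causal role of prior employment history.
Nothing the programme does changes prior employment history; the imbalance is an allocation artefact. With prior employment history also predicting the outcome, the pooled figure is confounded, and the within-stratum comparison is the causal one.
Within each level — recent employment: 82.4% vs 73.3%; intermittent employment: 61.3% vs 40.5%; long-term unemployed: 37.1% vs 17.0% — the intensive programme is higher every time.

the intensive programme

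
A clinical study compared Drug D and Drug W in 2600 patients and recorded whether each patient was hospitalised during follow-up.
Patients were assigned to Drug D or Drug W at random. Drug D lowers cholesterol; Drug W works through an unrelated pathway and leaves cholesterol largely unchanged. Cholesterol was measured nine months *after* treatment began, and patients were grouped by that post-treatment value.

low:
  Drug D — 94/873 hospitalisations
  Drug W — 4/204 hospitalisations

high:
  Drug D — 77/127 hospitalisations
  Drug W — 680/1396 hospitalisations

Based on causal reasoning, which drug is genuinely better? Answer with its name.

Drug D

Cholesterol is recorded after the drug and is itself shifted by it — it sits on the causal path from drug to outcome. Conditioning on a mediator would strip out part of the effect we want; the pooled comparison gives the total causal effect.
Pooled: Drug D 17.1% vs Drug W 42.8%; Drug D is lower overall.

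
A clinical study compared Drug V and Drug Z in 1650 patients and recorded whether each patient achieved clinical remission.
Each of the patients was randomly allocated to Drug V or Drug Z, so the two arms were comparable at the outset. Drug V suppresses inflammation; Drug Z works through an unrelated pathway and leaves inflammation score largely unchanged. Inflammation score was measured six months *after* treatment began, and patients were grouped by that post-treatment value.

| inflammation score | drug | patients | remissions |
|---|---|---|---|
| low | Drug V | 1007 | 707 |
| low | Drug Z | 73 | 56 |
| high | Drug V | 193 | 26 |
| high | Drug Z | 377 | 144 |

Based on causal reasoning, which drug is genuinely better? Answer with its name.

Because the drug influences inflammation score, inflammation score is a post-treatment mediator, not a confounder. Stratifying on it would bias the estimate; the causal effect is the crude pooled difference.
Pooled: Drug V 61.1% vs Drug Z 44.4%; Drug V is higher overall.

Drug V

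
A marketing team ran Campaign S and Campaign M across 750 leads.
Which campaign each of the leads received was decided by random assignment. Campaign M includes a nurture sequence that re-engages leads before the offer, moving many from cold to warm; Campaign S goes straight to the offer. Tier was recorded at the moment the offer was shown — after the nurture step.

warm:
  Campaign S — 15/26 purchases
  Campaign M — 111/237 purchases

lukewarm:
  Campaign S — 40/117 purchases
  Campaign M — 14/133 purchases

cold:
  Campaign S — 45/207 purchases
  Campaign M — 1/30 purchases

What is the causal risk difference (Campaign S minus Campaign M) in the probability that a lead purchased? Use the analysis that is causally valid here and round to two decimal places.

-0.03

Engagement tier lies on the pathway campaign → engagement tier → outcome, so adjusting for it blocks the indirect effect. For the total causal effect of campaign, use the unadjusted pooled rates.
The causal difference is the pooled difference: 0.286 − 0.315 = -0.029.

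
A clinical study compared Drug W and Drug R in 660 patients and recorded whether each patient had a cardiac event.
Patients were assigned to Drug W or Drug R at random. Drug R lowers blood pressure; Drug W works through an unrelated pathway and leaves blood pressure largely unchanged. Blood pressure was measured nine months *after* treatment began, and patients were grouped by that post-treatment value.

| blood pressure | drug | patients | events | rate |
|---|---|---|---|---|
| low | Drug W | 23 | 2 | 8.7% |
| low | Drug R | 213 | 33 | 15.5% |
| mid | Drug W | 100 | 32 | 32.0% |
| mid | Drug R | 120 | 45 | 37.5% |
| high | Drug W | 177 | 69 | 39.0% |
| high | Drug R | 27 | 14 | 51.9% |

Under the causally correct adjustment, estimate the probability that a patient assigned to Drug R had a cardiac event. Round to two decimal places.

The stratified and pooled comparisons disagree (Drug W wins within each blood pressure; Drug R wins overall), so the answer turns on the causal role of blood pressure.
Stratifying would compare drugs among patients the drugs themselves sorted into blood pressure groups — a form of selection on an intermediate. The unconditioned pooled rates give the total causal effect.
So P(outcome | do(Drug R)) is just the pooled rate for Drug R: 92/360 = 0.256.

0.26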